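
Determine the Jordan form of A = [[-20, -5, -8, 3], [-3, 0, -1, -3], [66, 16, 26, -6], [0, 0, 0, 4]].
The characteristic polynomial is det(xI - A) = (x - 4)^2(x - 1)^2, so the eigenvalues are 1 (algebraic multiplicity 2), 4 (algebraic multiplicity 2).

For λ = 1: rank(A - I) = 3, rank((A - I)^2) = 2. The eigenspace has dimension 4 - 3 = 1, so there is 1 Jordan block; the rank sequence gives block sizes [2].

For λ = 4: rank(A - 4I) = 2. The eigenspace has dimension 4 - 2 = 2, so there are 2 Jordan blocks; the rank sequence gives block sizes [1, 1].

Assembling the blocks gives the Jordan form J above.

J = [[1, 1, 0, 0], [0, 1, 0, 0], [0, 0, 4, 0], [0, 0, 0, 4]]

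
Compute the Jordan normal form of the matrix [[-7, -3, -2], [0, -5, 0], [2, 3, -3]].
J = [[-5, 1, 0], [0, -5, 0], [0, 0, -5]]

The characteristic polynomial is det(xI - A) = (x + 5)^3, so the eigenvalues are -5 (algebraic multiplicity 3).

For λ = -5: rank(A + 5I) = 1, rank((A + 5I)^2) = 0. The eigenspace has dimension 3 - 1 = 2, so there are 2 Jordan blocks; the rank sequence gives block sizes [2, 1].

Assembling the blocks gives the Jordan form J above.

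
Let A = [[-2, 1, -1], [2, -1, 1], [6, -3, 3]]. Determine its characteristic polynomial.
χ_A(x) = x^3

xI - A = [[x + 2, -1, 1], [-2, x + 1, -1], [-6, 3, x - 3]].

Expanding det(xI - A) along the first row:
det(xI - A) = + (x + 2)·det([[x + 1, -1], [3, x - 3]]) - (-1)·det([[-2, -1], [-6, x - 3]]) + (1)·det([[-2, x + 1], [-6, 3]]).

Evaluating gives χ_A(x) = x^3.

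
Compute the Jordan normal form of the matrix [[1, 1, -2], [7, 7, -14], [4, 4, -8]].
J = [[0, 1, 0], [0, 0, 0], [0, 0, 0]]

The characteristic polynomial is det(xI - A) = x^3, so the eigenvalues are 0 (algebraic multiplicity 3).

For λ = 0: rank(A) = 1, rank(A^2) = 0. The eigenspace has dimension 3 - 1 = 2, so there are 2 Jordan blocks; the rank sequence gives block sizes [2, 1].

Assembling the blocks gives the Jordan form J above.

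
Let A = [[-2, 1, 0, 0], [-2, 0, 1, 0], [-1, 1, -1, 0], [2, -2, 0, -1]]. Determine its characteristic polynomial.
xI - A = [[x + 2, -1, 0, 0], [2, x, -1, 0], [1, -1, x + 1, 0], [-2, 2, 0, x + 1]].

Expanding det(xI - A) along the first row:
det(xI - A) = + (x + 2)·det([[x, -1, 0], [-1, x + 1, 0], [2, 0, x + 1]]) - (-1)·det([[2, -1, 0], [1, x + 1, 0], [-2, 0, x + 1]]) + (0)·det([[2, x, 0], [1, -1, 0], [-2, 2, x + 1]]) - (0)·det([[2, x, -1], [1, -1, x + 1], [-2, 2, 0]]).

Evaluating gives χ_A(x) = x^4 + 4x^3 + 6x^2 + 4x + 1 = (x + 1)^4.

χ_A(x) = (x + 1)^4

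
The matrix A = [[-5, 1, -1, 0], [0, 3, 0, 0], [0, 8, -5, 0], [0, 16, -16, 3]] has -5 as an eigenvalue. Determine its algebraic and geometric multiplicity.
The characteristic polynomial is (x - 3)^2(x + 5)^2, so the factor x + 5 appears with exponent 2: the algebraic multiplicity is 2.

rank(A + 5I) = 3, so the eigenspace has dimension 4 - 3 = 1: the geometric multiplicity is 1.

Since 1 < 2, A is not diagonalizable.

algebraic multiplicity 2, geometric multiplicity 1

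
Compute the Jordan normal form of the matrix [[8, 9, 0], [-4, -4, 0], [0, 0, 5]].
J = [[2, 1, 0], [0, 2, 0], [0, 0, 5]]

The characteristic polynomial is det(xI - A) = (x - 5)(x - 2)^2, so the eigenvalues are 2 (algebraic multiplicity 2), 5 (algebraic multiplicity 1).

For λ = 2: rank(A - 2I) = 2, rank((A - 2I)^2) = 1. The eigenspace has dimension 3 - 2 = 1, so there is 1 Jordan block; the rank sequence gives block sizes [2].

For λ = 5: algebraic multiplicity 1 gives one 1×1 block.

Assembling the blocks gives the Jordan form J above.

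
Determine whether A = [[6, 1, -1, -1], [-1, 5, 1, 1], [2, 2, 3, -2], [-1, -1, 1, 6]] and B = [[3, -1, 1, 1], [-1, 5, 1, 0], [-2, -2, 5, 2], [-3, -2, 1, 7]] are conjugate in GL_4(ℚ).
Yes.

Two matrices over a field are similar if and only if they have the same invariant factors.

Both A and B have characteristic polynomial (x - 5)^4 and minimal polynomial (x - 5)^3. Computing further, both have invariant factors x - 5, (x - 5)^3. Hence A and B are similar.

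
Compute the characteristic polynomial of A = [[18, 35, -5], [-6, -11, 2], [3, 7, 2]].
χ_A(x) = (x - 3)^3

xI - A = [[x - 18, -35, 5], [6, x + 11, -2], [-3, -7, x - 2]].

Expanding det(xI - A) along the first row:
det(xI - A) = + (x - 18)·det([[x + 11, -2], [-7, x - 2]]) - (-35)·det([[6, -2], [-3, x - 2]]) + (5)·det([[6, x + 11], [-3, -7]]).

Evaluating gives χ_A(x) = x^3 - 9x^2 + 27x - 27 = (x - 3)^3.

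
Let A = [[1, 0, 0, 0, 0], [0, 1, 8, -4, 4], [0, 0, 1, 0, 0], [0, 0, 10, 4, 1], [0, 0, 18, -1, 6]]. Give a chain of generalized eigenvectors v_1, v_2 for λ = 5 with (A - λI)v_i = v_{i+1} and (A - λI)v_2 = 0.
We seek v_1 ∈ ker((A - 5I)^2) \ ker(A - 5I), then set v_{i+1} = (A - 5I) v_i.

One such chain is v_1 = [[0, 1, 0, 1, 2]]^T, v_2 = [[0, 0, 0, 1, 1]]^T. Check: (A - 5I) v_2 = [[0, 0, 0, 0, 0]]^T = 0.

v_1 = [[0, 1, 0, 1, 2]]^T, v_2 = [[0, 0, 0, 1, 1]]^T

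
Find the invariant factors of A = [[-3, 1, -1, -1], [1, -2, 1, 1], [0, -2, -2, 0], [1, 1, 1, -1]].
The Jordan structure of A has elementary divisors (x + 2)^3, (x + 2). Arranging the block sizes at each eigenvalue in decreasing order and taking row products gives the invariant factors.

Invariant factors (smallest first, each dividing the next): x + 2, (x + 2)^3.

Check: the last factor (x + 2)^3 is the minimal polynomial, and the product (x + 2)^4 is the characteristic polynomial.

x + 2, (x + 2)^3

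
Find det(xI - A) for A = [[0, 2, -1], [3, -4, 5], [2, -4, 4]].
χ_A(x) = x^3

xI - A = [[x, -2, 1], [-3, x + 4, -5], [-2, 4, x - 4]].

Expanding det(xI - A) along the first row:
det(xI - A) = + (x)·det([[x + 4, -5], [4, x - 4]]) - (-2)·det([[-3, -5], [-2, x - 4]]) + (1)·det([[-3, x + 4], [-2, 4]]).

Evaluating gives χ_A(x) = x^3.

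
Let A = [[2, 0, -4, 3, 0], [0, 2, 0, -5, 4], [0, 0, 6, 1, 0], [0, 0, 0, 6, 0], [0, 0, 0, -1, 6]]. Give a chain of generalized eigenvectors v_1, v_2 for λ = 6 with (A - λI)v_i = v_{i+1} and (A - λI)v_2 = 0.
v_1 = [[1, -1, 0, 1, 0]]^T, v_2 = [[-1, -1, 1, 0, -1]]^T

We seek v_1 ∈ ker((A - 6I)^2) \ ker(A - 6I), then set v_{i+1} = (A - 6I) v_i.

One such chain is v_1 = [[1, -1, 0, 1, 0]]^T, v_2 = [[-1, -1, 1, 0, -1]]^T. Check: (A - 6I) v_2 = [[0, 0, 0, 0, 0]]^T = 0.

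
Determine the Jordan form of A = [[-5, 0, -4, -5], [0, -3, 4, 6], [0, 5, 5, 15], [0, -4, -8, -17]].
J = [[-5, 1, 0, 0], [0, -5, 0, 0], [0, 0, -5, 1], [0, 0, 0, -5]]

The characteristic polynomial is det(xI - A) = (x + 5)^4, so the eigenvalues are -5 (algebraic multiplicity 4).

For λ = -5: rank(A + 5I) = 2, rank((A + 5I)^2) = 0. The eigenspace has dimension 4 - 2 = 2, so there are 2 Jordan blocks; the rank sequence gives block sizes [2, 2].

Assembling the blocks gives the Jordan form J above.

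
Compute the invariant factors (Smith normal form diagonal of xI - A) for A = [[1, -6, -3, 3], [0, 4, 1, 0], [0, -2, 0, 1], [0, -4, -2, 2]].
(x - 2)^3(x - 1)

The Jordan structure of A has elementary divisors (x - 1), (x - 2)^3. Arranging the block sizes at each eigenvalue in decreasing order and taking row products gives the invariant factors.

Invariant factors (smallest first, each dividing the next): (x - 2)^3(x - 1).

Check: the last factor (x - 2)^3(x - 1) is the minimal polynomial, and the product (x - 2)^3(x - 1) is the characteristic polynomial.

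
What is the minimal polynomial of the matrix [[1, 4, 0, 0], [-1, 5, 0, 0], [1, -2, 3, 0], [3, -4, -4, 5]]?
m_A(x) = (x - 5)(x - 3)^2

The characteristic polynomial factors as (x - 5)(x - 3)^3. The minimal polynomial is ∏(x - λ)^{k_λ} where k_λ is the size of the largest Jordan block at λ.

For λ = 3: rank(A - 3I) = 2, and the largest Jordan block has size 2 (the smallest k with rank((A - 3I)^k) = rank((A - 3I)^(k+1))).
For λ = 5: rank(A - 5I) = 3, and the largest Jordan block has size 1 (the smallest k with rank((A - 5I)^k) = rank((A - 5I)^(k+1))).

So m_A(x) = (x - 5)(x - 3)^2.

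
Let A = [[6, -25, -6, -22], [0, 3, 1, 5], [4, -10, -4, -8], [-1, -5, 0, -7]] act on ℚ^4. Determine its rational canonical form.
R = [[0, 0, 0, 20], [1, 0, 0, 37], [0, 1, 0, 16], [0, 0, 1, -2]]

The invariant factors of A (the non-unit diagonal entries of the Smith normal form of xI - A over ℚ[x]) are (x + 1)(x + 4)(x^2 - 3x - 5), each dividing the next. The characteristic polynomial is their product, (x + 1)(x + 4)(x^2 - 3x - 5).

The rational canonical form is the block-diagonal matrix of companion matrices C(f_i):
R = [[0, 0, 0, 20], [1, 0, 0, 37], [0, 1, 0, 16], [0, 0, 1, -2]].

Note the characteristic polynomial does not split into linear factors over ℚ, so A has no Jordan form over ℚ; the rational canonical form exists over any field.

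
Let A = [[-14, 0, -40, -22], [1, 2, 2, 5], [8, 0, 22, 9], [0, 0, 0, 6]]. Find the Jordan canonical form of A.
J = [[2, 1, 0, 0], [0, 2, 0, 0], [0, 0, 6, 1], [0, 0, 0, 6]]

The characteristic polynomial is det(xI - A) = (x - 6)^2(x - 2)^2, so the eigenvalues are 2 (algebraic multiplicity 2), 6 (algebraic multiplicity 2).

For λ = 2: rank(A - 2I) = 3, rank((A - 2I)^2) = 2. The eigenspace has dimension 4 - 3 = 1, so there is 1 Jordan block; the rank sequence gives block sizes [2].

For λ = 6: rank(A - 6I) = 3, rank((A - 6I)^2) = 2. The eigenspace has dimension 4 - 3 = 1, so there is 1 Jordan block; the rank sequence gives block sizes [2].

Assembling the blocks gives the Jordan form J above.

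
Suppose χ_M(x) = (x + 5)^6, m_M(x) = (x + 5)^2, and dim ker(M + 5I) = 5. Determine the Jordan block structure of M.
λ = -5: algebraic multiplicity 6 (exponent in χ_M), largest block size 2 (exponent in m_M), 5 blocks (geometric multiplicity). These force block sizes [2, 1, 1, 1, 1].

Jordan blocks: (-5, 2), (-5, 1), (-5, 1), (-5, 1), (-5, 1)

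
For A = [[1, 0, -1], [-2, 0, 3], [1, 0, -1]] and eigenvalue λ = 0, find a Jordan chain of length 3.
v_1 = [[2, -2, 1]]^T, v_2 = [[1, -1, 1]]^T, v_3 = [[0, 1, 0]]^T

We seek v_1 ∈ ker(A^3) \ ker(A^2), then set v_{i+1} = A v_i.

One such chain is v_1 = [[2, -2, 1]]^T, v_2 = [[1, -1, 1]]^T, v_3 = [[0, 1, 0]]^T. Check: A v_3 = [[0, 0, 0]]^T = 0.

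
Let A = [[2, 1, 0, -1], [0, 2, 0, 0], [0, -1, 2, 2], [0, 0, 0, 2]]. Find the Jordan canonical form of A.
J = [[2, 1, 0, 0], [0, 2, 0, 0], [0, 0, 2, 1], [0, 0, 0, 2]]

The characteristic polynomial is det(xI - A) = (x - 2)^4, so the eigenvalues are 2 (algebraic multiplicity 4).

For λ = 2: rank(A - 2I) = 2, rank((A - 2I)^2) = 0. The eigenspace has dimension 4 - 2 = 2, so there are 2 Jordan blocks; the rank sequence gives block sizes [2, 2].

Assembling the blocks gives the Jordan form J above.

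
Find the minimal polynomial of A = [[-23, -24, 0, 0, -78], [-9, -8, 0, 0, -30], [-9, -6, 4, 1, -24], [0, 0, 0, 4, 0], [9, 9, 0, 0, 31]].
m_A(x) = (x - 4)^2(x - 1)(x + 5)

The characteristic polynomial factors as (x - 4)^3(x - 1)(x + 5). The minimal polynomial is ∏(x - λ)^{k_λ} where k_λ is the size of the largest Jordan block at λ.

For λ = -5: rank(A + 5I) = 4, and the largest Jordan block has size 1 (the smallest k with rank((A + 5I)^k) = rank((A + 5I)^(k+1))).
For λ = 1: rank(A - I) = 4, and the largest Jordan block has size 1 (the smallest k with rank((A - I)^k) = rank((A - I)^(k+1))).
For λ = 4: rank(A - 4I) = 3, and the largest Jordan block has size 2 (the smallest k with rank((A - 4I)^k) = rank((A - 4I)^(k+1))).

So m_A(x) = (x - 4)^2(x - 1)(x + 5).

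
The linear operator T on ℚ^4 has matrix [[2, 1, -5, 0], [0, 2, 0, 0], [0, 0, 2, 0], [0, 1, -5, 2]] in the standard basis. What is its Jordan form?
J = [[2, 1, 0, 0], [0, 2, 0, 0], [0, 0, 2, 0], [0, 0, 0, 2]]

The characteristic polynomial is det(xI - A) = (x - 2)^4, so the eigenvalues are 2 (algebraic multiplicity 4).

For λ = 2: rank(A - 2I) = 1, rank((A - 2I)^2) = 0. The eigenspace has dimension 4 - 1 = 3, so there are 3 Jordan blocks; the rank sequence gives block sizes [2, 1, 1].

Assembling the blocks gives the Jordan form J above.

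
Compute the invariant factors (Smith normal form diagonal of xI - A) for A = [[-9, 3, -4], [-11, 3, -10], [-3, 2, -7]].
(x + 4)^2(x + 5)

The Jordan structure of A has elementary divisors (x + 5), (x + 4)^2. Arranging the block sizes at each eigenvalue in decreasing order and taking row products gives the invariant factors.

Invariant factors (smallest first, each dividing the next): (x + 4)^2(x + 5).

Check: the last factor (x + 4)^2(x + 5) is the minimal polynomial, and the product (x + 4)^2(x + 5) is the characteristic polynomial.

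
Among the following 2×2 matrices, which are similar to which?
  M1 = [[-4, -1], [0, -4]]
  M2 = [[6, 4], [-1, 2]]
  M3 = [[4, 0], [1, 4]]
2 classes: {M1}, {M2, M3}

Characteristic polynomials: χ_{M1} = (x + 4)^2, χ_{M2} = (x - 4)^2, χ_{M3} = (x - 4)^2.

{M1}: invariant factors (x + 4)^2.

{M2, M3}: invariant factors (x - 4)^2.

Matrices are similar if and only if their invariant-factor lists agree; the partition into similarity classes is {M1}, {M2, M3}.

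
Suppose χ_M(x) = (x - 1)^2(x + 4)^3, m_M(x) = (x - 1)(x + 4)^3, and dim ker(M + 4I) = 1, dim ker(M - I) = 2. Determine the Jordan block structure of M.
λ = -4: algebraic multiplicity 3 (exponent in χ_M), largest block size 3 (exponent in m_M), 1 block (geometric multiplicity). This forces block sizes [3].
λ = 1: algebraic multiplicity 2 (exponent in χ_M), largest block size 1 (exponent in m_M), 2 blocks (geometric multiplicity). These force block sizes [1, 1].

Jordan blocks: (-4, 3), (1, 1), (1, 1)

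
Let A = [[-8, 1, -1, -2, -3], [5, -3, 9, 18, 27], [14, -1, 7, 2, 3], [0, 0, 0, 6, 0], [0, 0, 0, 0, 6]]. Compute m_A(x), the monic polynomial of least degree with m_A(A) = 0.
The characteristic polynomial factors as (x - 6)^3(x + 5)^2. The minimal polynomial is ∏(x - λ)^{k_λ} where k_λ is the size of the largest Jordan block at λ.

For λ = -5: rank(A + 5I) = 4, and the largest Jordan block has size 2 (the smallest k with rank((A + 5I)^k) = rank((A + 5I)^(k+1))).
For λ = 6: rank(A - 6I) = 2, and the largest Jordan block has size 1 (the smallest k with rank((A - 6I)^k) = rank((A - 6I)^(k+1))).

So m_A(x) = (x - 6)(x + 5)^2.

m_A(x) = (x - 6)(x + 5)^2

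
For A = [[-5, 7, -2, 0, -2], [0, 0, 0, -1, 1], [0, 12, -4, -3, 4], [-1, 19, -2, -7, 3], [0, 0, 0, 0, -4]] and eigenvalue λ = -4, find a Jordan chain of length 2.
v_1 = [[0, 0, 0, 1, 1]]^T, v_2 = [[-2, 0, 1, 0, 0]]^T

We seek v_1 ∈ ker((A + 4I)^2) \ ker(A + 4I), then set v_{i+1} = (A + 4I) v_i.

One such chain is v_1 = [[0, 0, 0, 1, 1]]^T, v_2 = [[-2, 0, 1, 0, 0]]^T. Check: (A + 4I) v_2 = [[0, 0, 0, 0, 0]]^T = 0.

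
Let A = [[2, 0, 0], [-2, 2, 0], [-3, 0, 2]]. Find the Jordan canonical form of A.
The characteristic polynomial is det(xI - A) = (x - 2)^3, so the eigenvalues are 2 (algebraic multiplicity 3).

For λ = 2: rank(A - 2I) = 1, rank((A - 2I)^2) = 0. The eigenspace has dimension 3 - 1 = 2, so there are 2 Jordan blocks; the rank sequence gives block sizes [2, 1].

Assembling the blocks gives the Jordan form J above.

J = [[2, 1, 0], [0, 2, 0], [0, 0, 2]]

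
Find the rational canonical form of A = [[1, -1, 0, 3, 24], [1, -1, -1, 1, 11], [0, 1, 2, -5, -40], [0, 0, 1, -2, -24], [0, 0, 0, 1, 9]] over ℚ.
The invariant factors of A (the non-unit diagonal entries of the Smith normal form of xI - A over ℚ[x]) are (x - 1)(x^2 - 4x + 1)^2, each dividing the next. The characteristic polynomial is their product, (x - 1)(x^2 - 4x + 1)^2.

The rational canonical form is the block-diagonal matrix of companion matrices C(f_i):
R = [[0, 0, 0, 0, 1], [1, 0, 0, 0, -9], [0, 1, 0, 0, 26], [0, 0, 1, 0, -26], [0, 0, 0, 1, 9]].

Note the characteristic polynomial does not split into linear factors over ℚ, so A has no Jordan form over ℚ; the rational canonical form exists over any field.

R = [[0, 0, 0, 0, 1], [1, 0, 0, 0, -9], [0, 1, 0, 0, 26], [0, 0, 1, 0, -26], [0, 0, 0, 1, 9]]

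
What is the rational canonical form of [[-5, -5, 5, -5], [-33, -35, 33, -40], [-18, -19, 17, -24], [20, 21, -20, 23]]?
R = [[0, 0, 0, -5], [1, 0, 0, -16], [0, 1, 0, 22], [0, 0, 1, 0]]

The invariant factors of A (the non-unit diagonal entries of the Smith normal form of xI - A over ℚ[x]) are (x - 1)(x + 5)(x^2 - 4x - 1), each dividing the next. The characteristic polynomial is their product, (x - 1)(x + 5)(x^2 - 4x - 1).

The rational canonical form is the block-diagonal matrix of companion matrices C(f_i):
R = [[0, 0, 0, -5], [1, 0, 0, -16], [0, 1, 0, 22], [0, 0, 1, 0]].

Note the characteristic polynomial does not split into linear factors over ℚ, so A has no Jordan form over ℚ; the rational canonical form exists over any field.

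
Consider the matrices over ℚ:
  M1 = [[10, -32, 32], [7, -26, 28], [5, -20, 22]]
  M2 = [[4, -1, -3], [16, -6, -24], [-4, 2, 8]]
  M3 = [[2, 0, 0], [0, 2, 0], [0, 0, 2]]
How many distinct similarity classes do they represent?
2 classes: {M1, M2}, {M3}

Characteristic polynomials: χ_{M1} = (x - 2)^3, χ_{M2} = (x - 2)^3, χ_{M3} = (x - 2)^3.

{M1, M2}: invariant factors x - 2, (x - 2)^2.

{M3}: invariant factors x - 2, x - 2, x - 2.

Matrices are similar if and only if their invariant-factor lists agree; the partition into similarity classes is {M1, M2}, {M3}.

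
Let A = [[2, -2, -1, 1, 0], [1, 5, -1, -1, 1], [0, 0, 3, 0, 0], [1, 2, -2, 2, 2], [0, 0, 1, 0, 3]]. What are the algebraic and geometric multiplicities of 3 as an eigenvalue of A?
The characteristic polynomial is (x - 3)^5, so the factor x - 3 appears with exponent 5: the algebraic multiplicity is 5.

rank(A - 3I) = 3, so the eigenspace has dimension 5 - 3 = 2: the geometric multiplicity is 2.

Since 2 < 5, A is not diagonalizable.

algebraic multiplicity 5, geometric multiplicity 2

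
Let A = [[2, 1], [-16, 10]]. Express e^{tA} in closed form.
e^{tA} = [[(1 - 4*t)*e^{6*t}, t*e^{6*t}], [-16*t*e^{6*t}, (4*t + 1)*e^{6*t}]]

A has Jordan form J = [[6, 1], [0, 6]] with A = PJP^{-1}, so e^{tA} = P e^{tJ} P^{-1}.

For a Jordan block J_k(λ), e^{tJ_k(λ)} = e^{λt} · (I + tN + t^2 N^2/2! + ... + t^{k-1} N^{k-1}/(k-1)!) where N is the nilpotent superdiagonal part.

Assembling the blocks and conjugating back gives the entries of e^{tA} as shown above.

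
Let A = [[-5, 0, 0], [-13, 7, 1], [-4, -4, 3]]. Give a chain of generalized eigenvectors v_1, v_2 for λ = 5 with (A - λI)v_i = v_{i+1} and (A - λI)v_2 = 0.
We seek v_1 ∈ ker((A - 5I)^2) \ ker(A - 5I), then set v_{i+1} = (A - 5I) v_i.

One such chain is v_1 = [[0, 0, 1]]^T, v_2 = [[0, 1, -2]]^T. Check: (A - 5I) v_2 = [[0, 0, 0]]^T = 0.

v_1 = [[0, 0, 1]]^T, v_2 = [[0, 1, -2]]^T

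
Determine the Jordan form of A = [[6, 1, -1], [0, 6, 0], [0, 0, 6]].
J = [[6, 1, 0], [0, 6, 0], [0, 0, 6]]

The characteristic polynomial is det(xI - A) = (x - 6)^3, so the eigenvalues are 6 (algebraic multiplicity 3).

For λ = 6: rank(A - 6I) = 1, rank((A - 6I)^2) = 0. The eigenspace has dimension 3 - 1 = 2, so there are 2 Jordan blocks; the rank sequence gives block sizes [2, 1].

Assembling the blocks gives the Jordan form J above.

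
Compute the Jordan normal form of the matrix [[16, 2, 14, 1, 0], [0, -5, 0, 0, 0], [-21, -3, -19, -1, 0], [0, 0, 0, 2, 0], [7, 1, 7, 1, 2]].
The characteristic polynomial is det(xI - A) = (x - 2)^3(x + 5)^2, so the eigenvalues are -5 (algebraic multiplicity 2), 2 (algebraic multiplicity 3).

For λ = -5: rank(A + 5I) = 4, rank((A + 5I)^2) = 3. The eigenspace has dimension 5 - 4 = 1, so there is 1 Jordan block; the rank sequence gives block sizes [2].

For λ = 2: rank(A - 2I) = 3, rank((A - 2I)^2) = 2. The eigenspace has dimension 5 - 3 = 2, so there are 2 Jordan blocks; the rank sequence gives block sizes [2, 1].

Assembling the blocks gives the Jordan form J above.

J = [[-5, 1, 0, 0, 0], [0, -5, 0, 0, 0], [0, 0, 2, 1, 0], [0, 0, 0, 2, 0], [0, 0, 0, 0, 2]]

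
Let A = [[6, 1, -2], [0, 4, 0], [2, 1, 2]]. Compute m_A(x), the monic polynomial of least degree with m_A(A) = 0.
The characteristic polynomial factors as (x - 4)^3. The minimal polynomial is ∏(x - λ)^{k_λ} where k_λ is the size of the largest Jordan block at λ.

For λ = 4: rank(A - 4I) = 1, and the largest Jordan block has size 2 (the smallest k with rank((A - 4I)^k) = rank((A - 4I)^(k+1))).

So m_A(x) = (x - 4)^2.

m_A(x) = (x - 4)^2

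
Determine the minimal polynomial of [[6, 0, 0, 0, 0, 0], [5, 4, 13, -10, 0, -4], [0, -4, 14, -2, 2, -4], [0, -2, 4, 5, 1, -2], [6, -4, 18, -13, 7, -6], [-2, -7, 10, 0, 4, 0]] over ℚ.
m_A(x) = (x - 6)^3

The characteristic polynomial factors as (x - 6)^6. The minimal polynomial is ∏(x - λ)^{k_λ} where k_λ is the size of the largest Jordan block at λ.

For λ = 6: rank(A - 6I) = 3, and the largest Jordan block has size 3 (the smallest k with rank((A - 6I)^k) = rank((A - 6I)^(k+1))).

So m_A(x) = (x - 6)^3.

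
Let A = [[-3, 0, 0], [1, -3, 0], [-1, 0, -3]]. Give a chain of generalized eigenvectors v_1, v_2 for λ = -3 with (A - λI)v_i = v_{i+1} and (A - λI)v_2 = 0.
We seek v_1 ∈ ker((A + 3I)^2) \ ker(A + 3I), then set v_{i+1} = (A + 3I) v_i.

One such chain is v_1 = [[1, -2, 1]]^T, v_2 = [[0, 1, -1]]^T. Check: (A + 3I) v_2 = [[0, 0, 0]]^T = 0.

v_1 = [[1, -2, 1]]^T, v_2 = [[0, 1, -1]]^T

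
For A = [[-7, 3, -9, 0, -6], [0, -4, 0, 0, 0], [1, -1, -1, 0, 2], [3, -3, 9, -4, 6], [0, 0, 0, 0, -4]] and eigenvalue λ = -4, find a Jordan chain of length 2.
v_1 = [[-2, 1, 0, -1, 1]]^T, v_2 = [[3, 0, -1, -3, 0]]^T

We seek v_1 ∈ ker((A + 4I)^2) \ ker(A + 4I), then set v_{i+1} = (A + 4I) v_i.

One such chain is v_1 = [[-2, 1, 0, -1, 1]]^T, v_2 = [[3, 0, -1, -3, 0]]^T. Check: (A + 4I) v_2 = [[0, 0, 0, 0, 0]]^T = 0.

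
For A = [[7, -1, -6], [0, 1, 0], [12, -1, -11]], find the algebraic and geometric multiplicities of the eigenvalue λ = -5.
algebraic multiplicity 1, geometric multiplicity 1

The characteristic polynomial is (x - 1)^2(x + 5), so the factor x + 5 appears with exponent 1: the algebraic multiplicity is 1.

rank(A + 5I) = 2, so the eigenspace has dimension 3 - 2 = 1: the geometric multiplicity is 1.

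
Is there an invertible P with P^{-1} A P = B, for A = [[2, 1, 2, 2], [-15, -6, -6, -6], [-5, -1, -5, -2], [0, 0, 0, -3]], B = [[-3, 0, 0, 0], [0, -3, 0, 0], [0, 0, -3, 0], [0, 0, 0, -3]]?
Both have characteristic polynomial (x + 3)^4, but the minimal polynomial of A is (x + 3)^2 while the minimal polynomial of B is x + 3. The minimal polynomial is a similarity invariant, so A and B are not similar.

No.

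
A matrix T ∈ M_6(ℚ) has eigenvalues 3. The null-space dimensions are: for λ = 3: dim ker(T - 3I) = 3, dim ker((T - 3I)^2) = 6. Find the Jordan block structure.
Jordan blocks: (3, 2), (3, 2), (3, 2)

λ = 3: successive nullity increments [3, 3] count blocks of size ≥ k; block sizes are [2, 2, 2].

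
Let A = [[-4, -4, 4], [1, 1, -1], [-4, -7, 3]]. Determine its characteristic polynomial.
xI - A = [[x + 4, 4, -4], [-1, x - 1, 1], [4, 7, x - 3]].

Expanding det(xI - A) along the first row:
det(xI - A) = + (x + 4)·det([[x - 1, 1], [7, x - 3]]) - (4)·det([[-1, 1], [4, x - 3]]) + (-4)·det([[-1, x - 1], [4, 7]]).

Evaluating gives χ_A(x) = x^3.

χ_A(x) = x^3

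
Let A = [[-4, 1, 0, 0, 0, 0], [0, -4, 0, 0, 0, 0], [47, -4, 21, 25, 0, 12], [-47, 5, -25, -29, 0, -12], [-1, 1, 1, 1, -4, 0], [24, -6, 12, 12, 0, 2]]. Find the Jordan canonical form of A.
J = [[-4, 1, 0, 0, 0, 0], [0, -4, 0, 0, 0, 0], [0, 0, -4, 1, 0, 0], [0, 0, 0, -4, 0, 0], [0, 0, 0, 0, -4, 0], [0, 0, 0, 0, 0, 2]]

The characteristic polynomial is det(xI - A) = (x - 2)(x + 4)^5, so the eigenvalues are -4 (algebraic multiplicity 5), 2 (algebraic multiplicity 1).

For λ = -4: rank(A + 4I) = 3, rank((A + 4I)^2) = 1. The eigenspace has dimension 6 - 3 = 3, so there are 3 Jordan blocks; the rank sequence gives block sizes [2, 2, 1].

For λ = 2: algebraic multiplicity 1 gives one 1×1 block.

Assembling the blocks gives the Jordan form J above.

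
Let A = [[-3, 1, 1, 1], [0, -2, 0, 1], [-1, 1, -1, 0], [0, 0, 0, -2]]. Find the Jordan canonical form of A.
J = [[-2, 1, 0, 0], [0, -2, 0, 0], [0, 0, -2, 1], [0, 0, 0, -2]]

The characteristic polynomial is det(xI - A) = (x + 2)^4, so the eigenvalues are -2 (algebraic multiplicity 4).

For λ = -2: rank(A + 2I) = 2, rank((A + 2I)^2) = 0. The eigenspace has dimension 4 - 2 = 2, so there are 2 Jordan blocks; the rank sequence gives block sizes [2, 2].

Assembling the blocks gives the Jordan form J above.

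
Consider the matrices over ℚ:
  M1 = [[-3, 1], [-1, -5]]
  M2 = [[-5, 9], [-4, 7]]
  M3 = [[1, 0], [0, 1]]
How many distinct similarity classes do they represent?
3 classes: {M1}, {M2}, {M3}

Characteristic polynomials: χ_{M1} = (x + 4)^2, χ_{M2} = (x - 1)^2, χ_{M3} = (x - 1)^2.

{M1}: invariant factors (x + 4)^2.

{M2}: invariant factors (x - 1)^2.

{M3}: invariant factors x - 1, x - 1.

Matrices are similar if and only if their invariant-factor lists agree; the partition into similarity classes is {M1}, {M2}, {M3}.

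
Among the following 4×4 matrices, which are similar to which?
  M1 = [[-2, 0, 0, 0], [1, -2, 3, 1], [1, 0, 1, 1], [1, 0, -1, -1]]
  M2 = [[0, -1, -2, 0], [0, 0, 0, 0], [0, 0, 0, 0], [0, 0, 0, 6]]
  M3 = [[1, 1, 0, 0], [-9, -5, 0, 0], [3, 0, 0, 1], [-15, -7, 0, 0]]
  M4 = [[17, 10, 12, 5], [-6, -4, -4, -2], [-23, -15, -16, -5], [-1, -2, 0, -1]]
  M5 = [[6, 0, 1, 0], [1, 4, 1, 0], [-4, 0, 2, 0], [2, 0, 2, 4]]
Characteristic polynomials: χ_{M1} = x^2(x + 2)^2, χ_{M2} = x^3(x - 6), χ_{M3} = x^2(x + 2)^2, χ_{M4} = x^2(x + 2)^2, χ_{M5} = (x - 4)^4.

{M1}: invariant factors x + 2, x^2(x + 2).

{M2}: invariant factors x, x^2(x - 6).

{M3, M4}: invariant factors x^2(x + 2)^2.

{M5}: invariant factors x - 4, (x - 4)^3.

Matrices are similar if and only if their invariant-factor lists agree; the partition into similarity classes is {M1}, {M2}, {M3, M4}, {M5}.

4 classes: {M1}, {M2}, {M3, M4}, {M5}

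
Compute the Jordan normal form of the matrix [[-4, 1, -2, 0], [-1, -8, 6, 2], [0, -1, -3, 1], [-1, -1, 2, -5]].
The characteristic polynomial is det(xI - A) = (x + 5)^4, so the eigenvalues are -5 (algebraic multiplicity 4).

For λ = -5: rank(A + 5I) = 2, rank((A + 5I)^2) = 0. The eigenspace has dimension 4 - 2 = 2, so there are 2 Jordan blocks; the rank sequence gives block sizes [2, 2].

Assembling the blocks gives the Jordan form J above.

J = [[-5, 1, 0, 0], [0, -5, 0, 0], [0, 0, -5, 1], [0, 0, 0, -5]]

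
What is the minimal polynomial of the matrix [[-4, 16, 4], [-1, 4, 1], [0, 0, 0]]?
m_A(x) = x^2

The characteristic polynomial factors as x^3. The minimal polynomial is ∏(x - λ)^{k_λ} where k_λ is the size of the largest Jordan block at λ.

For λ = 0: rank(A) = 1, and the largest Jordan block has size 2 (the smallest k with rank(A^k) = rank(A^(k+1))).

So m_A(x) = x^2.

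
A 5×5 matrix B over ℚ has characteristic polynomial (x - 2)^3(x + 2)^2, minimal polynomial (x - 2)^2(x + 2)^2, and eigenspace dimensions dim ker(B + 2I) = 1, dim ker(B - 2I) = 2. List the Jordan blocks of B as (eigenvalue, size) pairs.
λ = -2: algebraic multiplicity 2 (exponent in χ_B), largest block size 2 (exponent in m_B), 1 block (geometric multiplicity). This forces block sizes [2].
λ = 2: algebraic multiplicity 3 (exponent in χ_B), largest block size 2 (exponent in m_B), 2 blocks (geometric multiplicity). These force block sizes [2, 1].

Jordan blocks: (-2, 2), (2, 2), (2, 1)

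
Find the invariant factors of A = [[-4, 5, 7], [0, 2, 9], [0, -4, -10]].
The Jordan structure of A has elementary divisors (x + 4)^3. Arranging the block sizes at each eigenvalue in decreasing order and taking row products gives the invariant factors.

Invariant factors (smallest first, each dividing the next): (x + 4)^3.

Check: the last factor (x + 4)^3 is the minimal polynomial, and the product (x + 4)^3 is the characteristic polynomial.

(x + 4)^3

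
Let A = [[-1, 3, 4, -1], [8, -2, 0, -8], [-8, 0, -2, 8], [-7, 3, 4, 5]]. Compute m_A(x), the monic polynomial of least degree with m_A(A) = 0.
The characteristic polynomial factors as (x - 6)(x + 2)^3. The minimal polynomial is ∏(x - λ)^{k_λ} where k_λ is the size of the largest Jordan block at λ.

For λ = -2: rank(A + 2I) = 2, and the largest Jordan block has size 2 (the smallest k with rank((A + 2I)^k) = rank((A + 2I)^(k+1))).
For λ = 6: rank(A - 6I) = 3, and the largest Jordan block has size 1 (the smallest k with rank((A - 6I)^k) = rank((A - 6I)^(k+1))).

So m_A(x) = (x - 6)(x + 2)^2.

m_A(x) = (x - 6)(x + 2)^2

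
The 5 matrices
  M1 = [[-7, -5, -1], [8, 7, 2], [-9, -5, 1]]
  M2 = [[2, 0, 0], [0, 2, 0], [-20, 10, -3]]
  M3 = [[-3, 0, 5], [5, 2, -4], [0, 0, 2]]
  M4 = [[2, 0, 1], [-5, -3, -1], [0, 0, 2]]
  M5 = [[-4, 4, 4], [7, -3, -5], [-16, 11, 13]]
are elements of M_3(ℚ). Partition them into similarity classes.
Characteristic polynomials: χ_{M1} = (x - 2)^2(x + 3), χ_{M2} = (x - 2)^2(x + 3), χ_{M3} = (x - 2)^2(x + 3), χ_{M4} = (x - 2)^2(x + 3), χ_{M5} = (x - 2)^3.

{M1, M3, M4}: invariant factors (x - 2)^2(x + 3).

{M2}: invariant factors x - 2, (x - 2)(x + 3).

{M5}: invariant factors (x - 2)^3.

Matrices are similar if and only if their invariant-factor lists agree; the partition into similarity classes is {M1, M3, M4}, {M2}, {M5}.

3 classes: {M1, M3, M4}, {M2}, {M5}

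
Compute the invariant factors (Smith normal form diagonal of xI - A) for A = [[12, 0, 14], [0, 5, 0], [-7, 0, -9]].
The Jordan structure of A has elementary divisors (x + 2), (x - 5), (x - 5). Arranging the block sizes at each eigenvalue in decreasing order and taking row products gives the invariant factors.

Invariant factors (smallest first, each dividing the next): x - 5, (x - 5)(x + 2).

Check: the last factor (x - 5)(x + 2) is the minimal polynomial, and the product (x - 5)^2(x + 2) is the characteristic polynomial.

x - 5, (x - 5)(x + 2)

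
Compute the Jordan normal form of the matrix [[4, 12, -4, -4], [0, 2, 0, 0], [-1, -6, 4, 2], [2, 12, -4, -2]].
The characteristic polynomial is det(xI - A) = (x - 2)^4, so the eigenvalues are 2 (algebraic multiplicity 4).

For λ = 2: rank(A - 2I) = 1, rank((A - 2I)^2) = 0. The eigenspace has dimension 4 - 1 = 3, so there are 3 Jordan blocks; the rank sequence gives block sizes [2, 1, 1].

Assembling the blocks gives the Jordan form J above.

J = [[2, 1, 0, 0], [0, 2, 0, 0], [0, 0, 2, 0], [0, 0, 0, 2]]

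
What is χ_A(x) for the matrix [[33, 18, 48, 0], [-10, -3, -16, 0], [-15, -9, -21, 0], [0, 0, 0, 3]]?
xI - A = [[x - 33, -18, -48, 0], [10, x + 3, 16, 0], [15, 9, x + 21, 0], [0, 0, 0, x - 3]].

Expanding det(xI - A) along the first row:
det(xI - A) = + (x - 33)·det([[x + 3, 16, 0], [9, x + 21, 0], [0, 0, x - 3]]) - (-18)·det([[10, 16, 0], [15, x + 21, 0], [0, 0, x - 3]]) + (-48)·det([[10, x + 3, 0], [15, 9, 0], [0, 0, x - 3]]) - (0)·det([[10, x + 3, 16], [15, 9, x + 21], [0, 0, 0]]).

Evaluating gives χ_A(x) = x^4 - 12x^3 + 54x^2 - 108x + 81 = (x - 3)^4.

χ_A(x) = (x - 3)^4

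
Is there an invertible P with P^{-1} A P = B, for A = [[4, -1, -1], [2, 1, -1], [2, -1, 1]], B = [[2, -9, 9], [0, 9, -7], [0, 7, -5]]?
Two matrices over a field are similar if and only if they have the same invariant factors.

Both A and B have characteristic polynomial (x - 2)^3 and minimal polynomial (x - 2)^2. Computing further, both have invariant factors x - 2, (x - 2)^2. Hence A and B are similar.

Yes.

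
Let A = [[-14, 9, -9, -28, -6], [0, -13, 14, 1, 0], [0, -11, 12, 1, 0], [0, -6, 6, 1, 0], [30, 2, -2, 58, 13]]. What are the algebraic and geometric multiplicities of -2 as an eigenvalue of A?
The characteristic polynomial is (x - 1)^3(x + 2)^2, so the factor x + 2 appears with exponent 2: the algebraic multiplicity is 2.

rank(A + 2I) = 4, so the eigenspace has dimension 5 - 4 = 1: the geometric multiplicity is 1.

Since 1 < 2, A is not diagonalizable.

algebraic multiplicity 2, geometric multiplicity 1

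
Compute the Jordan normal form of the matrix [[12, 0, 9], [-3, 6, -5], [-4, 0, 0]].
The characteristic polynomial is det(xI - A) = (x - 6)^3, so the eigenvalues are 6 (algebraic multiplicity 3).

For λ = 6: rank(A - 6I) = 2, rank((A - 6I)^2) = 1, rank((A - 6I)^3) = 0. The eigenspace has dimension 3 - 2 = 1, so there is 1 Jordan block; the rank sequence gives block sizes [3].

Assembling the blocks gives the Jordan form J above.

J = [[6, 1, 0], [0, 6, 1], [0, 0, 6]]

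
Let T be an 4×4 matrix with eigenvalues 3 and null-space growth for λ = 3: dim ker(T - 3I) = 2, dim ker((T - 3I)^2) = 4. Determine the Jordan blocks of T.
λ = 3: successive nullity increments [2, 2] count blocks of size ≥ k; block sizes are [2, 2].

Jordan blocks: (3, 2), (3, 2)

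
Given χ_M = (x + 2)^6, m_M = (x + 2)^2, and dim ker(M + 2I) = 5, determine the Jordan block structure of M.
Jordan blocks: (-2, 2), (-2, 1), (-2, 1), (-2, 1), (-2, 1)

λ = -2: algebraic multiplicity 6 (exponent in χ_M), largest block size 2 (exponent in m_M), 5 blocks (geometric multiplicity). These force block sizes [2, 1, 1, 1, 1].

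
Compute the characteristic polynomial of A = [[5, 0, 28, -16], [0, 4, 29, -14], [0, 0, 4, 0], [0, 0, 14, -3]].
χ_A(x) = (x - 5)(x - 4)^2(x + 3)

xI - A = [[x - 5, 0, -28, 16], [0, x - 4, -29, 14], [0, 0, x - 4, 0], [0, 0, -14, x + 3]].

Expanding det(xI - A) along the first row:
det(xI - A) = + (x - 5)·det([[x - 4, -29, 14], [0, x - 4, 0], [0, -14, x + 3]]) - (0)·det([[0, -29, 14], [0, x - 4, 0], [0, -14, x + 3]]) + (-28)·det([[0, x - 4, 14], [0, 0, 0], [0, 0, x + 3]]) - (16)·det([[0, x - 4, -29], [0, 0, x - 4], [0, 0, -14]]).

Evaluating gives χ_A(x) = x^4 - 10x^3 + 17x^2 + 88x - 240 = (x - 5)(x - 4)^2(x + 3).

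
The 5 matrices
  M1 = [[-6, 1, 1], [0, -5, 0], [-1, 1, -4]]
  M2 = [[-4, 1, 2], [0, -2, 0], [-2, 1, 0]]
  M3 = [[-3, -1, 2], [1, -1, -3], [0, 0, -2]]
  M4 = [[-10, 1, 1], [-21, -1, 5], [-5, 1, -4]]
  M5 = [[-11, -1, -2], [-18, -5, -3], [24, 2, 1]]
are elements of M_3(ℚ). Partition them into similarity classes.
4 classes: {M1}, {M2}, {M3}, {M4, M5}

Characteristic polynomials: χ_{M1} = (x + 5)^3, χ_{M2} = (x + 2)^3, χ_{M3} = (x + 2)^3, χ_{M4} = (x + 5)^3, χ_{M5} = (x + 5)^3.

{M1}: invariant factors x + 5, (x + 5)^2.

{M2}: invariant factors x + 2, (x + 2)^2.

{M3}: invariant factors (x + 2)^3.

{M4, M5}: invariant factors (x + 5)^3.

Matrices are similar if and only if their invariant-factor lists agree; the partition into similarity classes is {M1}, {M2}, {M3}, {M4, M5}.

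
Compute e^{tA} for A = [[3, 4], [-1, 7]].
A has Jordan form J = [[5, 1], [0, 5]] with A = PJP^{-1}, so e^{tA} = P e^{tJ} P^{-1}.

For a Jordan block J_k(λ), e^{tJ_k(λ)} = e^{λt} · (I + tN + t^2 N^2/2! + ... + t^{k-1} N^{k-1}/(k-1)!) where N is the nilpotent superdiagonal part.

Assembling the blocks and conjugating back gives the entries of e^{tA} as shown above.

e^{tA} = [[(1 - 2*t)*e^{5*t}, 4*t*e^{5*t}], [-t*e^{5*t}, (2*t + 1)*e^{5*t}]]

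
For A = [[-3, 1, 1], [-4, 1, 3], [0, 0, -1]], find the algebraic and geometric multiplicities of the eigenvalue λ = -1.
The characteristic polynomial is (x + 1)^3, so the factor x + 1 appears with exponent 3: the algebraic multiplicity is 3.

rank(A + I) = 2, so the eigenspace has dimension 3 - 2 = 1: the geometric multiplicity is 1.

Since 1 < 3, A is not diagonalizable.

algebraic multiplicity 3, geometric multiplicity 1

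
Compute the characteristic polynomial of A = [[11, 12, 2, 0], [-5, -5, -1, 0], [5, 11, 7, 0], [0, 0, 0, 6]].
xI - A = [[x - 11, -12, -2, 0], [5, x + 5, 1, 0], [-5, -11, x - 7, 0], [0, 0, 0, x - 6]].

Expanding det(xI - A) along the first row:
det(xI - A) = + (x - 11)·det([[x + 5, 1, 0], [-11, x - 7, 0], [0, 0, x - 6]]) - (-12)·det([[5, 1, 0], [-5, x - 7, 0], [0, 0, x - 6]]) + (-2)·det([[5, x + 5, 0], [-5, -11, 0], [0, 0, x - 6]]) - (0)·det([[5, x + 5, 1], [-5, -11, x - 7], [0, 0, 0]]).

Evaluating gives χ_A(x) = x^4 - 19x^3 + 126x^2 - 324x + 216 = (x - 6)^3(x - 1).

χ_A(x) = (x - 6)^3(x - 1)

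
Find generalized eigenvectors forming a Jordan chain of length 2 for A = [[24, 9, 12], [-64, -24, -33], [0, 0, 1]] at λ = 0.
We seek v_1 ∈ ker(A^2) \ ker(A), then set v_{i+1} = A v_i.

One such chain is v_1 = [[-1, 3, 0]]^T, v_2 = [[3, -8, 0]]^T. Check: A v_2 = [[0, 0, 0]]^T = 0.

v_1 = [[-1, 3, 0]]^T, v_2 = [[3, -8, 0]]^T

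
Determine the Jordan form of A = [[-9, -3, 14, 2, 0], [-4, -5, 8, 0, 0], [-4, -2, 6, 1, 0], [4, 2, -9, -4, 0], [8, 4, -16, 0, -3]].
J = [[-3, 1, 0, 0, 0], [0, -3, 0, 0, 0], [0, 0, -3, 1, 0], [0, 0, 0, -3, 0], [0, 0, 0, 0, -3]]

The characteristic polynomial is det(xI - A) = (x + 3)^5, so the eigenvalues are -3 (algebraic multiplicity 5).

For λ = -3: rank(A + 3I) = 2, rank((A + 3I)^2) = 0. The eigenspace has dimension 5 - 2 = 3, so there are 3 Jordan blocks; the rank sequence gives block sizes [2, 2, 1].

Assembling the blocks gives the Jordan form J above.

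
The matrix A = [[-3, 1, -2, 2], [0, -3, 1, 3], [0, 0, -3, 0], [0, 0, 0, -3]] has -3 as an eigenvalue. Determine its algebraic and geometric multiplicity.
algebraic multiplicity 4, geometric multiplicity 2

The characteristic polynomial is (x + 3)^4, so the factor x + 3 appears with exponent 4: the algebraic multiplicity is 4.

rank(A + 3I) = 2, so the eigenspace has dimension 4 - 2 = 2: the geometric multiplicity is 2.

Since 2 < 4, A is not diagonalizable.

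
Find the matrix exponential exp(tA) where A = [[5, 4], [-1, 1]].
e^{tA} = [[(2*t + 1)*e^{3*t}, 4*t*e^{3*t}], [-t*e^{3*t}, (1 - 2*t)*e^{3*t}]]

A has Jordan form J = [[3, 1], [0, 3]] with A = PJP^{-1}, so e^{tA} = P e^{tJ} P^{-1}.

For a Jordan block J_k(λ), e^{tJ_k(λ)} = e^{λt} · (I + tN + t^2 N^2/2! + ... + t^{k-1} N^{k-1}/(k-1)!) where N is the nilpotent superdiagonal part.

Assembling the blocks and conjugating back gives the entries of e^{tA} as shown above.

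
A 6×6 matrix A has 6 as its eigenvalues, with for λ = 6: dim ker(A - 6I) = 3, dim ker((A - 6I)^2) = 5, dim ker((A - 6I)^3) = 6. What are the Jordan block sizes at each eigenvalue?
λ = 6: successive nullity increments [3, 2, 1] count blocks of size ≥ k; block sizes are [3, 2, 1].

Jordan blocks: (6, 3), (6, 2), (6, 1)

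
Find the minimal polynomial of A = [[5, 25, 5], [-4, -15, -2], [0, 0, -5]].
The characteristic polynomial factors as (x + 5)^3. The minimal polynomial is ∏(x - λ)^{k_λ} where k_λ is the size of the largest Jordan block at λ.

For λ = -5: rank(A + 5I) = 1, and the largest Jordan block has size 2 (the smallest k with rank((A + 5I)^k) = rank((A + 5I)^(k+1))).

So m_A(x) = (x + 5)^2.

m_A(x) = (x + 5)^2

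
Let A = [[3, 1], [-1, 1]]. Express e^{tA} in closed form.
A has Jordan form J = [[2, 1], [0, 2]] with A = PJP^{-1}, so e^{tA} = P e^{tJ} P^{-1}.

For a Jordan block J_k(λ), e^{tJ_k(λ)} = e^{λt} · (I + tN + t^2 N^2/2! + ... + t^{k-1} N^{k-1}/(k-1)!) where N is the nilpotent superdiagonal part.

Assembling the blocks and conjugating back gives the entries of e^{tA} as shown above.

e^{tA} = [[(t + 1)*e^{2*t}, t*e^{2*t}], [-t*e^{2*t}, (1 - t)*e^{2*t}]]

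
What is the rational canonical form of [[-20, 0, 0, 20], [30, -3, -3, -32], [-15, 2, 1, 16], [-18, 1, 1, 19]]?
R = [[0, 0, 0, 20], [1, 0, 0, -15], [0, 1, 0, -1], [0, 0, 1, -3]]

The invariant factors of A (the non-unit diagonal entries of the Smith normal form of xI - A over ℚ[x]) are (x - 1)(x + 4)(x^2 + 5), each dividing the next. The characteristic polynomial is their product, (x - 1)(x + 4)(x^2 + 5).

The rational canonical form is the block-diagonal matrix of companion matrices C(f_i):
R = [[0, 0, 0, 20], [1, 0, 0, -15], [0, 1, 0, -1], [0, 0, 1, -3]].

Note the characteristic polynomial does not split into linear factors over ℚ, so A has no Jordan form over ℚ; the rational canonical form exists over any field.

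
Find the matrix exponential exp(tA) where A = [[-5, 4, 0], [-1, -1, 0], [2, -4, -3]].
A has Jordan form J = [[-3, 1, 0], [0, -3, 0], [0, 0, -3]] with A = PJP^{-1}, so e^{tA} = P e^{tJ} P^{-1}.

For a Jordan block J_k(λ), e^{tJ_k(λ)} = e^{λt} · (I + tN + t^2 N^2/2! + ... + t^{k-1} N^{k-1}/(k-1)!) where N is the nilpotent superdiagonal part.

Assembling the blocks and conjugating back gives the entries of e^{tA} as shown above.

e^{tA} = [[(1 - 2*t)*e^{-3*t}, 4*t*e^{-3*t}, 0], [-t*e^{-3*t}, (2*t + 1)*e^{-3*t}, 0], [2*t*e^{-3*t}, -4*t*e^{-3*t}, e^{-3*t}]]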